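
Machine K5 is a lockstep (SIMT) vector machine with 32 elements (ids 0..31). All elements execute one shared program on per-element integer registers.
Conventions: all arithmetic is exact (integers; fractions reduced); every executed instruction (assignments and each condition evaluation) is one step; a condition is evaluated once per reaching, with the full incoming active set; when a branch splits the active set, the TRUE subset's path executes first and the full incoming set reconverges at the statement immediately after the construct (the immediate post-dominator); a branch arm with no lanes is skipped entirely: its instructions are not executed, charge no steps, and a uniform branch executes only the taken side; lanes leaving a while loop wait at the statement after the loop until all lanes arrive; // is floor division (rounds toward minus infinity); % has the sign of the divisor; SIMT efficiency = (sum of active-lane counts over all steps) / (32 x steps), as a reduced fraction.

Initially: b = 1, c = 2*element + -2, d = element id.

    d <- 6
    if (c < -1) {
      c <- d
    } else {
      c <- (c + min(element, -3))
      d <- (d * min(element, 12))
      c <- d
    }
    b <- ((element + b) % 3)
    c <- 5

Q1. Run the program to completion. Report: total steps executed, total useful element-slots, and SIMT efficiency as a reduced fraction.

Answer: 8 steps, 222 useful, 111/128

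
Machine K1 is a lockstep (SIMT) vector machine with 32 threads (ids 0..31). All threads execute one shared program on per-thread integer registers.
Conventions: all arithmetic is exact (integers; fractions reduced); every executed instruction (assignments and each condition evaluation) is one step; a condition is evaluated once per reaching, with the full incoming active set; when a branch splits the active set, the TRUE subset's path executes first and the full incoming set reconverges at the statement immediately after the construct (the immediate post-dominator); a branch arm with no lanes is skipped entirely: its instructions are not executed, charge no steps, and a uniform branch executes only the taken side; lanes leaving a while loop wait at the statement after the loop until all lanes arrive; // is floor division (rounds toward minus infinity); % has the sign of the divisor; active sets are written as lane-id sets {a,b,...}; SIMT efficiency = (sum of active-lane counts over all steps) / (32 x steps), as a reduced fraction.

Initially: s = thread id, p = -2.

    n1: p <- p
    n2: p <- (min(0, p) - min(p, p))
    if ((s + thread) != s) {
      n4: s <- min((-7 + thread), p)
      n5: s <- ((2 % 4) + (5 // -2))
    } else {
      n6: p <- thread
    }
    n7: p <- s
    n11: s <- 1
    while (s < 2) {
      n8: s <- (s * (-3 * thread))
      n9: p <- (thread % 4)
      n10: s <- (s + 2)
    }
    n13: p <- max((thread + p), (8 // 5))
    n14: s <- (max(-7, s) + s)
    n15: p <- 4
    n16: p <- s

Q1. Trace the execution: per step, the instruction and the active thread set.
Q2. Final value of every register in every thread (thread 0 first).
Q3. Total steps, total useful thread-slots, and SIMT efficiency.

step 0: p <- p                       {0,1,2,3,4,5,6,7,8,9,10,11,12,13,14,15,16,17,18,19,20,21,22,23,24,25,26,27,28,29,30,31}
step 1: p <- (min(0, p) - min(p, p)) {0,1,2,3,4,5,6,7,8,9,10,11,12,13,14,15,16,17,18,19,20,21,22,23,24,25,26,27,28,29,30,31}
step 2: eval ((s + thread) != s)     {0,1,2,3,4,5,6,7,8,9,10,11,12,13,14,15,16,17,18,19,20,21,22,23,24,25,26,27,28,29,30,31}
step 3: s <- min((-7 + thread), p)   {1,2,3,4,5,6,7,8,9,10,11,12,13,14,15,16,17,18,19,20,21,22,23,24,25,26,27,28,29,30,31}
step 4: s <- ((2 % 4) + (5 // -2))   {1,2,3,4,5,6,7,8,9,10,11,12,13,14,15,16,17,18,19,20,21,22,23,24,25,26,27,28,29,30,31}
step 5: p <- thread                  {0}
step 6: p <- s                       {0,1,2,3,4,5,6,7,8,9,10,11,12,13,14,15,16,17,18,19,20,21,22,23,24,25,26,27,28,29,30,31}
step 7: s <- 1                       {0,1,2,3,4,5,6,7,8,9,10,11,12,13,14,15,16,17,18,19,20,21,22,23,24,25,26,27,28,29,30,31}
step 8: eval (s < 2)                 {0,1,2,3,4,5,6,7,8,9,10,11,12,13,14,15,16,17,18,19,20,21,22,23,24,25,26,27,28,29,30,31}
step 9: s <- (s * (-3 * thread))     {0,1,2,3,4,5,6,7,8,9,10,11,12,13,14,15,16,17,18,19,20,21,22,23,24,25,26,27,28,29,30,31}
step 10: p <- (thread % 4)            {0,1,2,3,4,5,6,7,8,9,10,11,12,13,14,15,16,17,18,19,20,21,22,23,24,25,26,27,28,29,30,31}
step 11: s <- (s + 2)                 {0,1,2,3,4,5,6,7,8,9,10,11,12,13,14,15,16,17,18,19,20,21,22,23,24,25,26,27,28,29,30,31}
step 12: eval (s < 2)                 {0,1,2,3,4,5,6,7,8,9,10,11,12,13,14,15,16,17,18,19,20,21,22,23,24,25,26,27,28,29,30,31}
step 13: s <- (s * (-3 * thread))     {1,2,3,4,5,6,7,8,9,10,11,12,13,14,15,16,17,18,19,20,21,22,23,24,25,26,27,28,29,30,31}
step 14: p <- (thread % 4)            {1,2,3,4,5,6,7,8,9,10,11,12,13,14,15,16,17,18,19,20,21,22,23,24,25,26,27,28,29,30,31}
step 15: s <- (s + 2)                 {1,2,3,4,5,6,7,8,9,10,11,12,13,14,15,16,17,18,19,20,21,22,23,24,25,26,27,28,29,30,31}
step 16: eval (s < 2)                 {1,2,3,4,5,6,7,8,9,10,11,12,13,14,15,16,17,18,19,20,21,22,23,24,25,26,27,28,29,30,31}
step 17: p <- max((thread + p), (8 // 5)) {0,1,2,3,4,5,6,7,8,9,10,11,12,13,14,15,16,17,18,19,20,21,22,23,24,25,26,27,28,29,30,31}
step 18: s <- (max(-7, s) + s)        {0,1,2,3,4,5,6,7,8,9,10,11,12,13,14,15,16,17,18,19,20,21,22,23,24,25,26,27,28,29,30,31}
step 19: p <- 4                       {0,1,2,3,4,5,6,7,8,9,10,11,12,13,14,15,16,17,18,19,20,21,22,23,24,25,26,27,28,29,30,31}
step 20: p <- s                       {0,1,2,3,4,5,6,7,8,9,10,11,12,13,14,15,16,17,18,19,20,21,22,23,24,25,26,27,28,29,30,31}

Answer: 21 steps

s: 4,10,52,130,244,394,580,802,1060,1354,1684,2050,2452,2890,3364,3874,4420,5002,5620,6274,6964,7690,8452,9250,10084,10954,11860,12802,13780,14794,15844,16930
p: 4,10,52,130,244,394,580,802,1060,1354,1684,2050,2452,2890,3364,3874,4420,5002,5620,6274,6964,7690,8452,9250,10084,10954,11860,12802,13780,14794,15844,16930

steps = 21; useful = 635; efficiency = 635/672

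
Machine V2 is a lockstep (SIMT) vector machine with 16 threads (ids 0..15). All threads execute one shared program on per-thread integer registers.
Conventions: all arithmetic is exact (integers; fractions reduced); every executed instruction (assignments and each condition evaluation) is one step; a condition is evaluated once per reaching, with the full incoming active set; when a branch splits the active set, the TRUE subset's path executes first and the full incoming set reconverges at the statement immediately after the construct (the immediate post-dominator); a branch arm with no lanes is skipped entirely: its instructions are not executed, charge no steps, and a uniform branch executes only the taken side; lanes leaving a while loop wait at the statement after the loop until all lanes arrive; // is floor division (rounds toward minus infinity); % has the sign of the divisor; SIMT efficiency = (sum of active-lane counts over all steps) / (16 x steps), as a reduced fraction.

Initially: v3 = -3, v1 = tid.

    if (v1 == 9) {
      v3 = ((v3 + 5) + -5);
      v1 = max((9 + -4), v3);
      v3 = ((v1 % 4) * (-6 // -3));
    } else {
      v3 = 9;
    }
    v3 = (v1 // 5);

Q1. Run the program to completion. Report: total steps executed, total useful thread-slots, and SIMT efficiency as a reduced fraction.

Answer: 6 steps, 50 useful, 25/48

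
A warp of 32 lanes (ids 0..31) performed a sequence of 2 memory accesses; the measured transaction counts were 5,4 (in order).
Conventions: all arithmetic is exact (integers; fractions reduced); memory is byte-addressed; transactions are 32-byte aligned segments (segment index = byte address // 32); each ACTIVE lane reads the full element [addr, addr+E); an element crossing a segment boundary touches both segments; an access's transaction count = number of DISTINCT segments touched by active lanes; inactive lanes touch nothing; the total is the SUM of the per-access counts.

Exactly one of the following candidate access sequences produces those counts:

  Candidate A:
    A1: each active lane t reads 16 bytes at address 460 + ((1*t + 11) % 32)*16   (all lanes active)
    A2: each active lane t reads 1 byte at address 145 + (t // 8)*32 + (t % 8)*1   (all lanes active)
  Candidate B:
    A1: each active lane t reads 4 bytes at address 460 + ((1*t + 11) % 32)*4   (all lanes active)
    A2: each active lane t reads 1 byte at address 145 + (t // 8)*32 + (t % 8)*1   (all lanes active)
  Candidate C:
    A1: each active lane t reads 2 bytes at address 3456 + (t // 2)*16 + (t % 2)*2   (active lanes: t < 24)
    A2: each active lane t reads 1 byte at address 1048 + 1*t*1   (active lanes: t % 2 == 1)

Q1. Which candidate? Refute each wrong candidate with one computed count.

A: A1 gives 17 transactions, not 5
C: A1 gives 6 transactions, not 5
B: all counts match (5,4)

Answer: B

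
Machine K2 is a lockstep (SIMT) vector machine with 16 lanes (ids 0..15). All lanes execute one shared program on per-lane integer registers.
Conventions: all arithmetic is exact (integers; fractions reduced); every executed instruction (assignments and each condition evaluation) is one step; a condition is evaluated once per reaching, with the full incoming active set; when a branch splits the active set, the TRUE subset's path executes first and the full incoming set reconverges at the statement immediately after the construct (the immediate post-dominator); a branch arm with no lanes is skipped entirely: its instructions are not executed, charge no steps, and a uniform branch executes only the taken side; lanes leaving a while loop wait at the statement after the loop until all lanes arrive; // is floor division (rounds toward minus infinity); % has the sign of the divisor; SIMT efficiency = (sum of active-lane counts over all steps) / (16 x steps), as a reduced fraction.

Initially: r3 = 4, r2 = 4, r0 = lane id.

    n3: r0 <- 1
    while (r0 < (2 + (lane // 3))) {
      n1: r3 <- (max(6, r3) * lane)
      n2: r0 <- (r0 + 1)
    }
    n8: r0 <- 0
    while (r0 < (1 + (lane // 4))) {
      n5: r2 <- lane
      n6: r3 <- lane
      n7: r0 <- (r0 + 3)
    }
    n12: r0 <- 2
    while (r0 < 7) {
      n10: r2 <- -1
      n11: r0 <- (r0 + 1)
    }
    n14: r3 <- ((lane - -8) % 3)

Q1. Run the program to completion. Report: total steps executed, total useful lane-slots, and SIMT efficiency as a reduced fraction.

Answer: 48 steps, 585 useful, 195/256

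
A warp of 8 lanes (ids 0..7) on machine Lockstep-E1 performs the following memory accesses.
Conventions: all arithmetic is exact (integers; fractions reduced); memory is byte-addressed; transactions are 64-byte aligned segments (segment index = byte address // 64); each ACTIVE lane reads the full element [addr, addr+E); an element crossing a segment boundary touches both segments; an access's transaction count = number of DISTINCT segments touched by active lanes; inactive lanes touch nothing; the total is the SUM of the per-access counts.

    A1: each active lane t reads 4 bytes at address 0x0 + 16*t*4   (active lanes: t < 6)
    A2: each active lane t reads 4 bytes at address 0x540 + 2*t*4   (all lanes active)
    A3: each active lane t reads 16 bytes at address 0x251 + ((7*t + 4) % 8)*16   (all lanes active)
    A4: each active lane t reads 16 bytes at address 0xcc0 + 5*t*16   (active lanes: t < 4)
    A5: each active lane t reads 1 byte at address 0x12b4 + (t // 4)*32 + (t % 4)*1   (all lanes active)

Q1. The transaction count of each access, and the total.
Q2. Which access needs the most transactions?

A1: 6 transactions
A2: 1 transaction
A3: 3 transactions
A4: 4 transactions
A5: 2 transactions

Answer: 6,1,3,4,2; total 16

Answer: A1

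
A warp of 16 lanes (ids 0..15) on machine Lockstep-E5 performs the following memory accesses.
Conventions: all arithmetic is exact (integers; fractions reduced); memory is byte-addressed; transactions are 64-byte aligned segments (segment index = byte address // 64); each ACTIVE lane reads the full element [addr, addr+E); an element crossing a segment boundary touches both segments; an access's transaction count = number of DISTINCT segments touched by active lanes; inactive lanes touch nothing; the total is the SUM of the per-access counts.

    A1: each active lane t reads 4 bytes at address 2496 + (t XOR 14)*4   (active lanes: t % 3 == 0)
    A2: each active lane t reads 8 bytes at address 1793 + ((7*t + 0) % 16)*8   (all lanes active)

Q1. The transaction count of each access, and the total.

A1: 1 transaction
A2: 3 transactions

Answer: 1,3; total 4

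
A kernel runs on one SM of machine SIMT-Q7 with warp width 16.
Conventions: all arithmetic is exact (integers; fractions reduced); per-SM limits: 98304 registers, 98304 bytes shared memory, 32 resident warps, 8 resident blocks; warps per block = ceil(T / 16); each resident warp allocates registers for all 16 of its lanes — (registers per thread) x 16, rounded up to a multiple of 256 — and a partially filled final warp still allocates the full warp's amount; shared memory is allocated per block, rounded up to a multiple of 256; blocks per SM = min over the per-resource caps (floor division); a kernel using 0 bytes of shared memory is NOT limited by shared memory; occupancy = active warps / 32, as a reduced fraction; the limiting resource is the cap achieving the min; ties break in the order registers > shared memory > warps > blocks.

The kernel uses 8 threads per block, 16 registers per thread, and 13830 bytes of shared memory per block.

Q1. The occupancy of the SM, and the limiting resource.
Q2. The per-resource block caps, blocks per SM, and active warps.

Answer: occupancy 3/16, limited by shared memory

registers: 384 blocks
shared memory: 6 blocks
warps: 32 blocks
blocks: 8 blocks

Answer: 6 blocks, 6 active warps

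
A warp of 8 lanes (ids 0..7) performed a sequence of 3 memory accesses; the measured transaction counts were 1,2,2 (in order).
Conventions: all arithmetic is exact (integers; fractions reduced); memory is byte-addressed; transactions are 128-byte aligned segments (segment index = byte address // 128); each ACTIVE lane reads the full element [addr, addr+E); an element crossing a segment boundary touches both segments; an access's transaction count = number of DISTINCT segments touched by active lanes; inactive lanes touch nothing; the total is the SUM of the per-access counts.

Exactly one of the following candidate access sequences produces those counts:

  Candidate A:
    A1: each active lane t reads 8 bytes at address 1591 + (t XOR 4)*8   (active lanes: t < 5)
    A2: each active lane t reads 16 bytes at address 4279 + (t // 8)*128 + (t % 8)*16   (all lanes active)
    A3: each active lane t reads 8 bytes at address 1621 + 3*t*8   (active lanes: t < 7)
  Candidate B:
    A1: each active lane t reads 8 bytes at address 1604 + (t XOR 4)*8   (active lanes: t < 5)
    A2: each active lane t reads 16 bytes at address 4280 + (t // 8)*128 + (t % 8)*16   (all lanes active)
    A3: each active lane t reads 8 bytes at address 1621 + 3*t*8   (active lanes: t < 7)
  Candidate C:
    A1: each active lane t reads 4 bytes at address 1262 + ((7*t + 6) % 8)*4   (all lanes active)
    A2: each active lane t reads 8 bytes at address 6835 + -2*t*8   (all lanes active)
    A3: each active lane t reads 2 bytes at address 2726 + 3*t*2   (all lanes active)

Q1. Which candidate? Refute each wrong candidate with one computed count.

B: A1 gives 2 transactions, not 1
C: A1 gives 2 transactions, not 1
A: all counts match (1,2,2)

Answer: A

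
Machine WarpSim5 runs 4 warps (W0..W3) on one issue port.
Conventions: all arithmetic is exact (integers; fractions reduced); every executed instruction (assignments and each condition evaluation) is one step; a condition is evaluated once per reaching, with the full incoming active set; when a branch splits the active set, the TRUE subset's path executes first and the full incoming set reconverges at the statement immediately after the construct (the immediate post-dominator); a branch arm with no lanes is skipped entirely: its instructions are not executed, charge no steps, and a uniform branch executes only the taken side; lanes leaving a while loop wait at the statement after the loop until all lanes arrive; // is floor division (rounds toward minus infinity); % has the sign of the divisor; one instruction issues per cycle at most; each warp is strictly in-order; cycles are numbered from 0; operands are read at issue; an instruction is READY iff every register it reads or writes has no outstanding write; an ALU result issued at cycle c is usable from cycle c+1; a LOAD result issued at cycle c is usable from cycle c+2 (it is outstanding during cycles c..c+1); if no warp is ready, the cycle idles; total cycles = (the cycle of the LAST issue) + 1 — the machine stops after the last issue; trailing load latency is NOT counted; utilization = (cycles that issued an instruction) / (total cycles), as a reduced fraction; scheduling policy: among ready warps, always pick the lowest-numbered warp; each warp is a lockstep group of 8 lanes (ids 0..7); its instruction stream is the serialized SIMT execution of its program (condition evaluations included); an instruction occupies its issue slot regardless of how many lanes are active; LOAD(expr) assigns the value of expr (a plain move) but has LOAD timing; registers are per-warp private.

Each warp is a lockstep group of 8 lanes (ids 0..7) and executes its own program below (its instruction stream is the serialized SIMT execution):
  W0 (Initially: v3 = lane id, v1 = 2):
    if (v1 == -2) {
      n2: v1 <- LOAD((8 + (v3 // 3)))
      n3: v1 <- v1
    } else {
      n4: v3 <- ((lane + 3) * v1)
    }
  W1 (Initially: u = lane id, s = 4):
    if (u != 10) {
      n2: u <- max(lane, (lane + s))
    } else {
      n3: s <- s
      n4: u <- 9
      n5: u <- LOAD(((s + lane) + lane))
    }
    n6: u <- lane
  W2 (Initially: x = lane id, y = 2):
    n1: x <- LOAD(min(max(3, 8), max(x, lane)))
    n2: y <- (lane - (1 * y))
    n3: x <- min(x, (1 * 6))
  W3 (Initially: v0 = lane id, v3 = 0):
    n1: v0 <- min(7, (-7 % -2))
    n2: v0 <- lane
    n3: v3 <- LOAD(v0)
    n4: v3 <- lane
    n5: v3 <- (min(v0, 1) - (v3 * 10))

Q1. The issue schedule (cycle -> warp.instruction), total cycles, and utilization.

cycle 0: W0.I0
cycle 1: W0.I1
cycle 2: W1.I0
cycle 3: W1.I1
cycle 4: W1.I2
cycle 5: W2.I0
cycle 6: W2.I1
cycle 7: W2.I2
cycle 8: W3.I0
cycle 9: W3.I1
cycle 10: W3.I2
cycle 11: idle
cycle 12: W3.I3
cycle 13: W3.I4

Answer: 14 cycles, utilization 13/14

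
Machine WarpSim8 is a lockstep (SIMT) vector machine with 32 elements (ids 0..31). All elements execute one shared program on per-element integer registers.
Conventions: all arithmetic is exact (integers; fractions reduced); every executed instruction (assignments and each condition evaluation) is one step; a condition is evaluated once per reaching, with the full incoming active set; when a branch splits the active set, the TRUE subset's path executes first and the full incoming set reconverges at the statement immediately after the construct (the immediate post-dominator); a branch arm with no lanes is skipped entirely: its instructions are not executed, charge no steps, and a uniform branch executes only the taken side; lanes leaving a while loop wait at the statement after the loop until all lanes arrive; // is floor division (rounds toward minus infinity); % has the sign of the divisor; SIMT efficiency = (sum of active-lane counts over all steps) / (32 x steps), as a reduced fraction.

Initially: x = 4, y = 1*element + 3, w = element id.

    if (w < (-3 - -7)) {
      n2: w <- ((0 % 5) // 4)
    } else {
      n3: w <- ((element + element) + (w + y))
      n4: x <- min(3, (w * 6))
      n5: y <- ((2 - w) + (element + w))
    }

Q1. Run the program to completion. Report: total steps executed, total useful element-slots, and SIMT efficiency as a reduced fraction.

Answer: 5 steps, 120 useful, 3/4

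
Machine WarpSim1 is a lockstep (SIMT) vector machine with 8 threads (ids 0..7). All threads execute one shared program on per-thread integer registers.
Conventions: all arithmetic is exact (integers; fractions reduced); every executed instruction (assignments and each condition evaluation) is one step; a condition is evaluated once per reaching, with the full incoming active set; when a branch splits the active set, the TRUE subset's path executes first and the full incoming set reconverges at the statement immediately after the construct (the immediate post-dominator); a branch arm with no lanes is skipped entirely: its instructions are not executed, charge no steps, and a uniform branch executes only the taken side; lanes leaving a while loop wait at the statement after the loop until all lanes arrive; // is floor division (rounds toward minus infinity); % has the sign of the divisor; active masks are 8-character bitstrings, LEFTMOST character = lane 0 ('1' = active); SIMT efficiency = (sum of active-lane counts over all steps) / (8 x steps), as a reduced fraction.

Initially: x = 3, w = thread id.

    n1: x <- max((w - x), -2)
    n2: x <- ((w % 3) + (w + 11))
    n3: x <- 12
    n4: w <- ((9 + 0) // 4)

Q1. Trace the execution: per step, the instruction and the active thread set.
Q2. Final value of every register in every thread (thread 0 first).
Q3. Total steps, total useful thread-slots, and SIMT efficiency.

step 0: x <- max((w - x), -2)        11111111
step 1: x <- ((w % 3) + (w + 11))    11111111
step 2: x <- 12                      11111111
step 3: w <- ((9 + 0) // 4)          11111111

Answer: 4 steps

x: 12,12,12,12,12,12,12,12
w: 2,2,2,2,2,2,2,2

steps = 4; useful = 32; efficiency = 32/32 = 1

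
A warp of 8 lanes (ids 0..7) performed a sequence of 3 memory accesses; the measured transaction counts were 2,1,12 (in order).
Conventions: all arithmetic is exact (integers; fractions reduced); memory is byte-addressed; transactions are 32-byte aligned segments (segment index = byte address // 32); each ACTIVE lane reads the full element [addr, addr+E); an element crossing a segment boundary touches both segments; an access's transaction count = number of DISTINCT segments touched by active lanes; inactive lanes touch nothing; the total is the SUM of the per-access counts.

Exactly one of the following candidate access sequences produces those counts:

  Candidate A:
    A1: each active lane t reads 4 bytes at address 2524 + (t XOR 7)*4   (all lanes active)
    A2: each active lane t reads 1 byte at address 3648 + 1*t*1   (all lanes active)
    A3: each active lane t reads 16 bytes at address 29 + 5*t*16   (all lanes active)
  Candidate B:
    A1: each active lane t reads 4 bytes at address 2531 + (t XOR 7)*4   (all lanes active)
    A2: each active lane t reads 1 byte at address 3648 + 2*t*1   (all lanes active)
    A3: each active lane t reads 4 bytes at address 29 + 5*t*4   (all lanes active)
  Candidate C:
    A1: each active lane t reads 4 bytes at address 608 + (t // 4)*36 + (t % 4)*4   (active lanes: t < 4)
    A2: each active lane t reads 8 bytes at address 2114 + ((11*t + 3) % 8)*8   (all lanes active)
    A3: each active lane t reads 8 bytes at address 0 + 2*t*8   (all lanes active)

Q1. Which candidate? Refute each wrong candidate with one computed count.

B: A3 gives 6 transactions, not 12
C: A1 gives 1 transaction, not 2
A: all counts match (2,1,12)

Answer: A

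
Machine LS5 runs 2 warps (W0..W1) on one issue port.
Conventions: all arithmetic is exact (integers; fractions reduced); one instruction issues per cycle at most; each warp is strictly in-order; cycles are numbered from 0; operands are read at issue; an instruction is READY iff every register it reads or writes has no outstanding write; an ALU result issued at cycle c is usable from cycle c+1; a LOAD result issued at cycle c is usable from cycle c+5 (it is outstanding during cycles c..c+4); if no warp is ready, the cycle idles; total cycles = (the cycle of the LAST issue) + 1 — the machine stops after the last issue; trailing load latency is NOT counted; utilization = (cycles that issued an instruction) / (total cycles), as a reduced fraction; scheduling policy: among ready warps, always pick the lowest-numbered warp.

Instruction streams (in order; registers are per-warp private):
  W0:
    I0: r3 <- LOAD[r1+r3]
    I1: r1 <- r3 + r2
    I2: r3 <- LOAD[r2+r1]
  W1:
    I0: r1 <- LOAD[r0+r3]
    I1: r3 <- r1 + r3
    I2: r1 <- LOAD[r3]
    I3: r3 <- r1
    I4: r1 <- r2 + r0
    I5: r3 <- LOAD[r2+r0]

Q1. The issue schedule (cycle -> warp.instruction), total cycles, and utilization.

cycle 0: W0.I0
cycle 1: W1.I0
cycle 2: idle
cycle 3: idle
cycle 4: idle
cycle 5: W0.I1
cycle 6: W0.I2
cycle 7: W1.I1
cycle 8: W1.I2
cycle 9: idle
cycle 10: idle
cycle 11: idle
cycle 12: idle
cycle 13: W1.I3
cycle 14: W1.I4
cycle 15: W1.I5

Answer: 16 cycles, utilization 9/16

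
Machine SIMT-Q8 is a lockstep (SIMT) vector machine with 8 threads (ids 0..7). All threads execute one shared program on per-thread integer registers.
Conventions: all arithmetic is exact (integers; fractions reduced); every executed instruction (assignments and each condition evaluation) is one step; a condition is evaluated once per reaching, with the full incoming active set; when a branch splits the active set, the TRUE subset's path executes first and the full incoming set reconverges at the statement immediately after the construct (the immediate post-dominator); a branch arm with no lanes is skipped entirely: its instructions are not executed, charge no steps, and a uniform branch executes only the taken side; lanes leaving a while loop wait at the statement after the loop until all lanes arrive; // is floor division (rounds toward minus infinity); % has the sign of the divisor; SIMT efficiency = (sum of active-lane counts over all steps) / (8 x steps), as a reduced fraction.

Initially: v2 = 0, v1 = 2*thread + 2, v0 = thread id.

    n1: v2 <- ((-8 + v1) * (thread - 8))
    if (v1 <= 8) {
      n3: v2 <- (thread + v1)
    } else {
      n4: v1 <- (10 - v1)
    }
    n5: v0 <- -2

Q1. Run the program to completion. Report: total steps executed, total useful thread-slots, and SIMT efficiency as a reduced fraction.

Answer: 5 steps, 32 useful, 4/5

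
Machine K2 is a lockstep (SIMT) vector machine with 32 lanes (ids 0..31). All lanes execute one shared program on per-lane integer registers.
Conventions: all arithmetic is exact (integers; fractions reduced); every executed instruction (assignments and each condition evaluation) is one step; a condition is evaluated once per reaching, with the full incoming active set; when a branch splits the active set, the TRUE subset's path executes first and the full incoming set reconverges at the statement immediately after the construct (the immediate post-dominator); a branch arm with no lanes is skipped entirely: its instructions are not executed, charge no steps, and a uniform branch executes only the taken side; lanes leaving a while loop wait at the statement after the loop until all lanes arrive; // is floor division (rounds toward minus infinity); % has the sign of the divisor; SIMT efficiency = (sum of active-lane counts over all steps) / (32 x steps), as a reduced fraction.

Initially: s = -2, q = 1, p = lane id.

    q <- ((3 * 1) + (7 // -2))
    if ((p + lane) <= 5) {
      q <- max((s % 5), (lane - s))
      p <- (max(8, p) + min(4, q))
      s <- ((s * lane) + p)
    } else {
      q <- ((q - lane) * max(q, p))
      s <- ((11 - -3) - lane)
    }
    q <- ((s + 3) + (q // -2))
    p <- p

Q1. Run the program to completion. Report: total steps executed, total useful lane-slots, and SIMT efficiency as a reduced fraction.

Answer: 9 steps, 195 useful, 65/96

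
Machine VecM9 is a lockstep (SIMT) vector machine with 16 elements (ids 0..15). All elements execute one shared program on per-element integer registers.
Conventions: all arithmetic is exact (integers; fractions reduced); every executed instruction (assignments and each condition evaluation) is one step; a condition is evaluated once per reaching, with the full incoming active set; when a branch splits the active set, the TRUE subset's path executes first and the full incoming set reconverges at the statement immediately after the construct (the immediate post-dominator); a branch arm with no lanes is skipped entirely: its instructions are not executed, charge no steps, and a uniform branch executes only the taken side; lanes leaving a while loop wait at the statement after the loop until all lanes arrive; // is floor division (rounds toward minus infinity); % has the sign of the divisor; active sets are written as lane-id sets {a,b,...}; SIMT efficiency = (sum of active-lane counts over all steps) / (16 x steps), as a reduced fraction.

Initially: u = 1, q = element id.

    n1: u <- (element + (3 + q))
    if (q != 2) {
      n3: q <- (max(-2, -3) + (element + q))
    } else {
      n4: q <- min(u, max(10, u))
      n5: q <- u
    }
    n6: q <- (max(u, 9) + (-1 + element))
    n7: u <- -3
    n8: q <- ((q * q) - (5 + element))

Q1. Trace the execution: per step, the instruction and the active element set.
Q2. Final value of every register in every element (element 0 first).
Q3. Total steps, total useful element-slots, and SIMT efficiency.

step 0: u <- (element + (3 + q))     {0,1,2,3,4,5,6,7,8,9,10,11,12,13,14,15}
step 1: eval (q != 2)                {0,1,2,3,4,5,6,7,8,9,10,11,12,13,14,15}
step 2: q <- (max(-2, -3) + (element + q)) {0,1,3,4,5,6,7,8,9,10,11,12,13,14,15}
step 3: q <- min(u, max(10, u))      {2}
step 4: q <- u                       {2}
step 5: q <- (max(u, 9) + (-1 + element)) {0,1,2,3,4,5,6,7,8,9,10,11,12,13,14,15}
step 6: u <- -3                      {0,1,2,3,4,5,6,7,8,9,10,11,12,13,14,15}
step 7: q <- ((q * q) - (5 + element)) {0,1,2,3,4,5,6,7,8,9,10,11,12,13,14,15}

Answer: 8 steps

u: -3,-3,-3,-3,-3,-3,-3,-3,-3,-3,-3,-3,-3,-3,-3,-3
q: 59,75,93,113,187,279,389,517,663,827,1009,1209,1427,1663,1917,2189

steps = 8; useful = 97; efficiency = 97/128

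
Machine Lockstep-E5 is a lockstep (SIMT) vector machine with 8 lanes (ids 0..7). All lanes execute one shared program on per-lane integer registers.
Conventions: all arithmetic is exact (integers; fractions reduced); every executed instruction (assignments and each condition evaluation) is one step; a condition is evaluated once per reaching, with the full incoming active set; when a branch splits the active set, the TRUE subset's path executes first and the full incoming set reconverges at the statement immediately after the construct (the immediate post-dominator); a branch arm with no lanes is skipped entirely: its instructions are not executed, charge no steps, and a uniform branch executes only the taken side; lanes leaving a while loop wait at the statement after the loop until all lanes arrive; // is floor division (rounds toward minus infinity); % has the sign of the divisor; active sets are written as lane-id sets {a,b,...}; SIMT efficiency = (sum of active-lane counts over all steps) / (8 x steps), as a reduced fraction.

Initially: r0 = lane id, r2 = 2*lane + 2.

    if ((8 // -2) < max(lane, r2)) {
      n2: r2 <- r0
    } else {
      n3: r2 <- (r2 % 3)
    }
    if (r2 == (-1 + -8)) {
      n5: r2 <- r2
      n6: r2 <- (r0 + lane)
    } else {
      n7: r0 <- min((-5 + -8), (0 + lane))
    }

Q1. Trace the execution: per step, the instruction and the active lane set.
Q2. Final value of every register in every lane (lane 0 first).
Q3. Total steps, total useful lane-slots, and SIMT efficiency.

step 0: eval ((8 // -2) < max(lane, r2)) {0,1,2,3,4,5,6,7}
step 1: r2 <- r0                     {0,1,2,3,4,5,6,7}
step 2: eval (r2 == (-1 + -8))       {0,1,2,3,4,5,6,7}
step 3: r0 <- min((-5 + -8), (0 + lane)) {0,1,2,3,4,5,6,7}

Answer: 4 steps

r0: -13,-13,-13,-13,-13,-13,-13,-13
r2: 0,1,2,3,4,5,6,7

steps = 4; useful = 32; efficiency = 32/32 = 1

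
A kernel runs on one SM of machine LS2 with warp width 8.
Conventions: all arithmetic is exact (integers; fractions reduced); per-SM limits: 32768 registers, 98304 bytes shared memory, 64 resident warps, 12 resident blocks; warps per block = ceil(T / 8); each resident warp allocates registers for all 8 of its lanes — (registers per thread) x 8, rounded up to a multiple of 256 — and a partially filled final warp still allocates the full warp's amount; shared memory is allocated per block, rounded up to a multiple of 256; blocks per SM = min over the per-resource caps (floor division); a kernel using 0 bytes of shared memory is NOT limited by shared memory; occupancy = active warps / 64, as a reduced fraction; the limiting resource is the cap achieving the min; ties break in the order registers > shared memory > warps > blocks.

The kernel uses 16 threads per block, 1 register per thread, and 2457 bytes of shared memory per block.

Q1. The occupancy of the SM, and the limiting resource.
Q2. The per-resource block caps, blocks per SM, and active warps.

Answer: occupancy 3/8, limited by blocks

registers: 64 blocks
shared memory: 38 blocks
warps: 32 blocks
blocks: 12 blocks

Answer: 12 blocks, 24 active warps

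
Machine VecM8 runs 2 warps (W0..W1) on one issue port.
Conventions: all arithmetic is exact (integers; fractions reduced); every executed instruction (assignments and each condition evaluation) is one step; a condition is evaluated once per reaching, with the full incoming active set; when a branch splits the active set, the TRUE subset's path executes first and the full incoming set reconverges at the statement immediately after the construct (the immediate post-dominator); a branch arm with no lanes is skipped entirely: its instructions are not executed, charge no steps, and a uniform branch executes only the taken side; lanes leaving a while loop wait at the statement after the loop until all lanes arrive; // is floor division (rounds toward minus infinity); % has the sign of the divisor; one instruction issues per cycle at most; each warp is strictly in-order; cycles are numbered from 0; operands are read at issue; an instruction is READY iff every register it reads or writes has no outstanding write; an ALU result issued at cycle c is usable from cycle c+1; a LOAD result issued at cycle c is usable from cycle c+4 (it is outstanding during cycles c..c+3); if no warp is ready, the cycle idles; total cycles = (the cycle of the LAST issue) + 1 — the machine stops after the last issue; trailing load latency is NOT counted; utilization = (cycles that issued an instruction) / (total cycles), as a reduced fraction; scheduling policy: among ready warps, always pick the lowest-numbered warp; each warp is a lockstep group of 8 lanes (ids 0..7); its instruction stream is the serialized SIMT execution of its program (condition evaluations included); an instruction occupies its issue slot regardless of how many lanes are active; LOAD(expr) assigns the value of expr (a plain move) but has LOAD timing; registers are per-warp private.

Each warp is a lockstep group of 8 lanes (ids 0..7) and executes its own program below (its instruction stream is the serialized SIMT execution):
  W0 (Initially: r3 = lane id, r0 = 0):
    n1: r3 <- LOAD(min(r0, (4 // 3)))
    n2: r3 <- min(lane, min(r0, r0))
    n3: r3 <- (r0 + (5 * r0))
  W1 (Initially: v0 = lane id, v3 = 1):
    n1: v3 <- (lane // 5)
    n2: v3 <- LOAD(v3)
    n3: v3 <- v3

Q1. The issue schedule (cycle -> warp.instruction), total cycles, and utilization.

cycle 0: W0.I0
cycle 1: W1.I0
cycle 2: W1.I1
cycle 3: idle
cycle 4: W0.I1
cycle 5: W0.I2
cycle 6: W1.I2

Answer: 7 cycles, utilization 6/7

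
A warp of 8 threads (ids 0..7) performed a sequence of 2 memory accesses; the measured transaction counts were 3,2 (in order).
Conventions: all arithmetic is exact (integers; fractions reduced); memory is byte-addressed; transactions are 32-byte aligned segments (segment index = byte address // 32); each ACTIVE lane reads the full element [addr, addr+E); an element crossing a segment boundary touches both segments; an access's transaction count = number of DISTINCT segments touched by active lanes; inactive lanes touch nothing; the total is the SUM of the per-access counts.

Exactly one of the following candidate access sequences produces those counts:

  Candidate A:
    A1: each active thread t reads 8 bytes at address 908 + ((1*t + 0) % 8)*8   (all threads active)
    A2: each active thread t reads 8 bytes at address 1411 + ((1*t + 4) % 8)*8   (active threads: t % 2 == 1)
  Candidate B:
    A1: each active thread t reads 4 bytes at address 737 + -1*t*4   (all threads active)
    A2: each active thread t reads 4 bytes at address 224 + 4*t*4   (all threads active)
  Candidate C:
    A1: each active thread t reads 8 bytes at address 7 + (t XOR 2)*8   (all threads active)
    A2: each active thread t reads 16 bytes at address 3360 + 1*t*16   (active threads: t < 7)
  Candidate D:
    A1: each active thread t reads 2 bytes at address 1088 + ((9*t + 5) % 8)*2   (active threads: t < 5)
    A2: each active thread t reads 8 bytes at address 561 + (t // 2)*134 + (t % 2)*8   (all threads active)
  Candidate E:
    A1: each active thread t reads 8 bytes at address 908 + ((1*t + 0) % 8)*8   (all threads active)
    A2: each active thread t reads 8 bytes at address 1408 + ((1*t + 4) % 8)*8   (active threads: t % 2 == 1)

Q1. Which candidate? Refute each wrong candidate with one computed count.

A: A2 gives 3 transactions, not 2
B: A1 gives 2 transactions, not 3
C: A2 gives 4 transactions, not 2
D: A1 gives 1 transaction, not 3
E: all counts match (3,2)

Answer: E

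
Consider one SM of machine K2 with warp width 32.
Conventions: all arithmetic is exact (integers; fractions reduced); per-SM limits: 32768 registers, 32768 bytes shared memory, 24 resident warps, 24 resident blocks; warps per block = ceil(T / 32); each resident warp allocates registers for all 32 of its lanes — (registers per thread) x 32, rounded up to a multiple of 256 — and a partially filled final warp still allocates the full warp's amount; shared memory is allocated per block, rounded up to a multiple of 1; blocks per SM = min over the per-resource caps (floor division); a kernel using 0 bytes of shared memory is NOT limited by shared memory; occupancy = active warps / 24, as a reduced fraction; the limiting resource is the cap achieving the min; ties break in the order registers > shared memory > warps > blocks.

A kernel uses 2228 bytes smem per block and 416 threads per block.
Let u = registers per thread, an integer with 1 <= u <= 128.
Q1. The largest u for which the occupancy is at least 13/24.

Answer: u = 72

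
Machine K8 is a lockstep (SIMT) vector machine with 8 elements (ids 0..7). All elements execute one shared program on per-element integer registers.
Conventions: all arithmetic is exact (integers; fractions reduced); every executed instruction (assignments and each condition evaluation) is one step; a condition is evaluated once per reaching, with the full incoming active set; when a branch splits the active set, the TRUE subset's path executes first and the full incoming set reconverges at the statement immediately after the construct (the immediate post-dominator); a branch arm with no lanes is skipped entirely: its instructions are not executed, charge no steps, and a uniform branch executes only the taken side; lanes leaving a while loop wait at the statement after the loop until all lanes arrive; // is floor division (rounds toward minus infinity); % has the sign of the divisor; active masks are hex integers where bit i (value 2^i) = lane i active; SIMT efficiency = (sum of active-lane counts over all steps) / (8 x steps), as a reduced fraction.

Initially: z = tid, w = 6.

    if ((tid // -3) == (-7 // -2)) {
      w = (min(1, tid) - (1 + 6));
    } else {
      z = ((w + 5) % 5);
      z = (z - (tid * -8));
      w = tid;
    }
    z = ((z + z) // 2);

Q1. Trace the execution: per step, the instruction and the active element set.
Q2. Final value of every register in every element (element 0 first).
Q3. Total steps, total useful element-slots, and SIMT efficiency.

step 0: eval ((tid // -3) == (-7 // -2)) 0xff
step 1: z <- ((w + 5) % 5)           0xff
step 2: z <- (z - (tid * -8))        0xff
step 3: w <- tid                     0xff
step 4: z <- ((z + z) // 2)          0xff

Answer: 5 steps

z: 1,9,17,25,33,41,49,57
w: 0,1,2,3,4,5,6,7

steps = 5; useful = 40; efficiency = 40/40 = 1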